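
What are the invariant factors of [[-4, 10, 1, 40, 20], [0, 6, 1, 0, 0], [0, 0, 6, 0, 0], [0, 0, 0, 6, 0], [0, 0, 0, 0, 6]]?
x - 6, x - 6, (x - 6)^2(x + 4)

The Jordan structure of A has elementary divisors (x + 4), (x - 6)^2, (x - 6), (x - 6). Arranging the block sizes at each eigenvalue in decreasing order and taking row products gives the invariant factors.

Invariant factors (smallest first, each dividing the next): x - 6, x - 6, (x - 6)^2(x + 4).

Check: the last factor (x - 6)^2(x + 4) is the minimal polynomial, and the product (x - 6)^4(x + 4) is the characteristic polynomial.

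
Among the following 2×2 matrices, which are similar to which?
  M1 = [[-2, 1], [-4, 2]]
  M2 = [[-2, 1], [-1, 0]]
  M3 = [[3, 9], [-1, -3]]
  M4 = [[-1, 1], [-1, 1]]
Characteristic polynomials: χ_{M1} = x^2, χ_{M2} = (x + 1)^2, χ_{M3} = x^2, χ_{M4} = x^2.

{M1, M3, M4}: invariant factors x^2.

{M2}: invariant factors (x + 1)^2.

Matrices are similar if and only if their invariant-factor lists agree; the partition into similarity classes is {M1, M3, M4}, {M2}.

2 classes: {M1, M3, M4}, {M2}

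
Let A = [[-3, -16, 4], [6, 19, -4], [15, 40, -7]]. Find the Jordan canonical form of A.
The characteristic polynomial is det(xI - A) = (x - 3)^3, so the eigenvalues are 3 (algebraic multiplicity 3).

For λ = 3: rank(A - 3I) = 1, rank((A - 3I)^2) = 0. The eigenspace has dimension 3 - 1 = 2, so there are 2 Jordan blocks; the rank sequence gives block sizes [2, 1].

Assembling the blocks gives the Jordan form J above.

J = [[3, 1, 0], [0, 3, 0], [0, 0, 3]]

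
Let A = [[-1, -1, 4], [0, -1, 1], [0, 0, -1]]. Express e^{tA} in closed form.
A has Jordan form J = [[-1, 1, 0], [0, -1, 1], [0, 0, -1]] with A = PJP^{-1}, so e^{tA} = P e^{tJ} P^{-1}.

For a Jordan block J_k(λ), e^{tJ_k(λ)} = e^{λt} · (I + tN + t^2 N^2/2! + ... + t^{k-1} N^{k-1}/(k-1)!) where N is the nilpotent superdiagonal part.

Assembling the blocks and conjugating back gives the entries of e^{tA} as shown above.

e^{tA} = [[e^{-t}, -t*e^{-t}, t*(8 - t)*e^{-t}/2], [0, e^{-t}, t*e^{-t}], [0, 0, e^{-t}]]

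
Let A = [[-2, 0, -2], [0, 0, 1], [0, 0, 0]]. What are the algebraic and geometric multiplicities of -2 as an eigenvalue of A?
algebraic multiplicity 1, geometric multiplicity 1

The characteristic polynomial is x^2(x + 2), so the factor x + 2 appears with exponent 1: the algebraic multiplicity is 1.

rank(A + 2I) = 2, so the eigenspace has dimension 3 - 2 = 1: the geometric multiplicity is 1.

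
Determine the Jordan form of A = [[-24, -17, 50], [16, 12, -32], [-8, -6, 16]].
The characteristic polynomial is det(xI - A) = x^2(x - 4), so the eigenvalues are 0 (algebraic multiplicity 2), 4 (algebraic multiplicity 1).

For λ = 0: rank(A) = 2, rank(A^2) = 1. The eigenspace has dimension 3 - 2 = 1, so there is 1 Jordan block; the rank sequence gives block sizes [2].

For λ = 4: algebraic multiplicity 1 gives one 1×1 block.

Assembling the blocks gives the Jordan form J above.

J = [[0, 1, 0], [0, 0, 0], [0, 0, 4]]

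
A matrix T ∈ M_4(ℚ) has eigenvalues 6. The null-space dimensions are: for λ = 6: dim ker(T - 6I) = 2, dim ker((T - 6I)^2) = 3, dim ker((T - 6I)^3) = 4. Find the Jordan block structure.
Jordan blocks: (6, 3), (6, 1)

λ = 6: successive nullity increments [2, 1, 1] count blocks of size ≥ k; block sizes are [3, 1].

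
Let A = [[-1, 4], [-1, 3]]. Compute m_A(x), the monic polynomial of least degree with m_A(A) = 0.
The characteristic polynomial factors as (x - 1)^2. The minimal polynomial is ∏(x - λ)^{k_λ} where k_λ is the size of the largest Jordan block at λ.

For λ = 1: rank(A - I) = 1, and the largest Jordan block has size 2 (the smallest k with rank((A - I)^k) = rank((A - I)^(k+1))).

So m_A(x) = (x - 1)^2.

m_A(x) = (x - 1)^2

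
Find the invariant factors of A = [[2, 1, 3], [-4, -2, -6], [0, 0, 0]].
x, x^2

The Jordan structure of A has elementary divisors x^2, x. Arranging the block sizes at each eigenvalue in decreasing order and taking row products gives the invariant factors.

Invariant factors (smallest first, each dividing the next): x, x^2.

Check: the last factor x^2 is the minimal polynomial, and the product x^3 is the characteristic polynomial.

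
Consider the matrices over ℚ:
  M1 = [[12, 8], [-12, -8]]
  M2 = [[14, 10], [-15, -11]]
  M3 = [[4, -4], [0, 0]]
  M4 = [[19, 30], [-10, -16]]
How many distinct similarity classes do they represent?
2 classes: {M1, M3}, {M2, M4}

Characteristic polynomials: χ_{M1} = x(x - 4), χ_{M2} = (x - 4)(x + 1), χ_{M3} = x(x - 4), χ_{M4} = (x - 4)(x + 1).

{M1, M3}: invariant factors x(x - 4).

{M2, M4}: invariant factors (x - 4)(x + 1).

Matrices are similar if and only if their invariant-factor lists agree; the partition into similarity classes is {M1, M3}, {M2, M4}.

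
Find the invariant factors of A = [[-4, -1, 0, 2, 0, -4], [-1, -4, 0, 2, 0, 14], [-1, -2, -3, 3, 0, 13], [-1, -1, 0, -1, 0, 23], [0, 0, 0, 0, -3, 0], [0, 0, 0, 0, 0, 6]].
x + 3, (x + 3)^2, (x - 6)(x + 3)^2

The Jordan structure of A has elementary divisors (x + 3)^2, (x + 3)^2, (x + 3), (x - 6). Arranging the block sizes at each eigenvalue in decreasing order and taking row products gives the invariant factors.

Invariant factors (smallest first, each dividing the next): x + 3, (x + 3)^2, (x - 6)(x + 3)^2.

Check: the last factor (x - 6)(x + 3)^2 is the minimal polynomial, and the product (x - 6)(x + 3)^5 is the characteristic polynomial.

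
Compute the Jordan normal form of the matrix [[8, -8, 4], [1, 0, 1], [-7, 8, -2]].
J = [[2, 1, 0], [0, 2, 1], [0, 0, 2]]

The characteristic polynomial is det(xI - A) = (x - 2)^3, so the eigenvalues are 2 (algebraic multiplicity 3).

For λ = 2: rank(A - 2I) = 2, rank((A - 2I)^2) = 1, rank((A - 2I)^3) = 0. The eigenspace has dimension 3 - 2 = 1, so there is 1 Jordan block; the rank sequence gives block sizes [3].

Assembling the blocks gives the Jordan form J above.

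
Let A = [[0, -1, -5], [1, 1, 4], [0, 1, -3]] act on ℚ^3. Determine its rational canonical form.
The invariant factors of A (the non-unit diagonal entries of the Smith normal form of xI - A over ℚ[x]) are (x + 4)(x^2 - 2x + 2), each dividing the next. The characteristic polynomial is their product, (x + 4)(x^2 - 2x + 2).

The rational canonical form is the block-diagonal matrix of companion matrices C(f_i):
R = [[0, 0, -8], [1, 0, 6], [0, 1, -2]].

Note the characteristic polynomial does not split into linear factors over ℚ, so A has no Jordan form over ℚ; the rational canonical form exists over any field.

R = [[0, 0, -8], [1, 0, 6], [0, 1, -2]]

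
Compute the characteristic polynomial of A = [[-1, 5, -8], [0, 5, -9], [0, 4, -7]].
xI - A = [[x + 1, -5, 8], [0, x - 5, 9], [0, -4, x + 7]].

Expanding det(xI - A) along the first row:
det(xI - A) = + (x + 1)·det([[x - 5, 9], [-4, x + 7]]) - (-5)·det([[0, 9], [0, x + 7]]) + (8)·det([[0, x - 5], [0, -4]]).

Evaluating gives χ_A(x) = x^3 + 3x^2 + 3x + 1 = (x + 1)^3.

χ_A(x) = (x + 1)^3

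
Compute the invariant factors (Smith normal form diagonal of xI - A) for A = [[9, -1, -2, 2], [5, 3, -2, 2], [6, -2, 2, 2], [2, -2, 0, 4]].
The Jordan structure of A has elementary divisors (x - 4)^2, (x - 4), (x - 6). Arranging the block sizes at each eigenvalue in decreasing order and taking row products gives the invariant factors.

Invariant factors (smallest first, each dividing the next): x - 4, (x - 6)(x - 4)^2.

Check: the last factor (x - 6)(x - 4)^2 is the minimal polynomial, and the product (x - 6)(x - 4)^3 is the characteristic polynomial.

x - 4, (x - 6)(x - 4)^2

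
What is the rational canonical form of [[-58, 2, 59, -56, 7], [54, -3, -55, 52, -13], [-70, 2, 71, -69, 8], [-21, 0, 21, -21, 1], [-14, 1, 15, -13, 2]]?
R = [[0, 0, 0, 0, -60], [1, 0, 0, 0, -27], [0, 1, 0, 0, -3], [0, 0, 1, 0, -20], [0, 0, 0, 1, -9]]

The invariant factors of A (the non-unit diagonal entries of the Smith normal form of xI - A over ℚ[x]) are (x + 4)(x + 5)(x^3 + 3), each dividing the next. The characteristic polynomial is their product, (x + 4)(x + 5)(x^3 + 3).

The rational canonical form is the block-diagonal matrix of companion matrices C(f_i):
R = [[0, 0, 0, 0, -60], [1, 0, 0, 0, -27], [0, 1, 0, 0, -3], [0, 0, 1, 0, -20], [0, 0, 0, 1, -9]].

Note the characteristic polynomial does not split into linear factors over ℚ, so A has no Jordan form over ℚ; the rational canonical form exists over any field.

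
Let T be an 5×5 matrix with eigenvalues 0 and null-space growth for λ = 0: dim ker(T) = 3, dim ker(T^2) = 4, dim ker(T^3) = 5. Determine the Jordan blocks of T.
λ = 0: successive nullity increments [3, 1, 1] count blocks of size ≥ k; block sizes are [3, 1, 1].

Jordan blocks: (0, 3), (0, 1), (0, 1)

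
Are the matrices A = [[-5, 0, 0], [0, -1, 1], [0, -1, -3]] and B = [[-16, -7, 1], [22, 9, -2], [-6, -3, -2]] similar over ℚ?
Two matrices over a field are similar if and only if they have the same invariant factors.

Both A and B have characteristic polynomial (x + 2)^2(x + 5) and minimal polynomial (x + 2)^2(x + 5). Computing further, both have invariant factors (x + 2)^2(x + 5). Hence A and B are similar.

Yes.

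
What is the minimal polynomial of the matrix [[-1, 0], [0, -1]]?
m_A(x) = x + 1

The characteristic polynomial factors as (x + 1)^2. The minimal polynomial is ∏(x - λ)^{k_λ} where k_λ is the size of the largest Jordan block at λ.

For λ = -1: rank(A + I) = 0, and the largest Jordan block has size 1 (the smallest k with rank((A + I)^k) = rank((A + I)^(k+1))).

So m_A(x) = x + 1.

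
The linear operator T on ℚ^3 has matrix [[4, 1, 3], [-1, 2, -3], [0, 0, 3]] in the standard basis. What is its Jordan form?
J = [[3, 1, 0], [0, 3, 0], [0, 0, 3]]

The characteristic polynomial is det(xI - A) = (x - 3)^3, so the eigenvalues are 3 (algebraic multiplicity 3).

For λ = 3: rank(A - 3I) = 1, rank((A - 3I)^2) = 0. The eigenspace has dimension 3 - 1 = 2, so there are 2 Jordan blocks; the rank sequence gives block sizes [2, 1].

Assembling the blocks gives the Jordan form J above.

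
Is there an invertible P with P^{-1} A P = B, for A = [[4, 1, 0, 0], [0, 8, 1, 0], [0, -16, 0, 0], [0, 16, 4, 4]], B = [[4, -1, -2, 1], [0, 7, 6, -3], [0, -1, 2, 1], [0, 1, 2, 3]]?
No.

Both have characteristic polynomial (x - 4)^4, but the minimal polynomial of A is (x - 4)^3 while the minimal polynomial of B is (x - 4)^2. The minimal polynomial is a similarity invariant, so A and B are not similar.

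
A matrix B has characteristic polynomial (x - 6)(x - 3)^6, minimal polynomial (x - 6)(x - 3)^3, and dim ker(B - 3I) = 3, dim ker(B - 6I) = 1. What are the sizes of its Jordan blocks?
Jordan blocks: (3, 3), (3, 2), (3, 1), (6, 1)

λ = 3: algebraic multiplicity 6 (exponent in χ_B), largest block size 3 (exponent in m_B), 3 blocks (geometric multiplicity). These force block sizes [3, 2, 1].
λ = 6: algebraic multiplicity 1 (exponent in χ_B), largest block size 1 (exponent in m_B), 1 block (geometric multiplicity). This forces block sizes [1].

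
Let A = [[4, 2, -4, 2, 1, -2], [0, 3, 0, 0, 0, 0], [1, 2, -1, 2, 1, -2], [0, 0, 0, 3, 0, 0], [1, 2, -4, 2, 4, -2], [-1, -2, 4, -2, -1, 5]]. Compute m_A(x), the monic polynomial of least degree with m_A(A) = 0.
m_A(x) = (x - 3)^2

The characteristic polynomial factors as (x - 3)^6. The minimal polynomial is ∏(x - λ)^{k_λ} where k_λ is the size of the largest Jordan block at λ.

For λ = 3: rank(A - 3I) = 1, and the largest Jordan block has size 2 (the smallest k with rank((A - 3I)^k) = rank((A - 3I)^(k+1))).

So m_A(x) = (x - 3)^2.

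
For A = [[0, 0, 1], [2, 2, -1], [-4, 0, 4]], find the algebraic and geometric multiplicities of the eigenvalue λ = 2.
The characteristic polynomial is (x - 2)^3, so the factor x - 2 appears with exponent 3: the algebraic multiplicity is 3.

rank(A - 2I) = 1, so the eigenspace has dimension 3 - 1 = 2: the geometric multiplicity is 2.

Since 2 < 3, A is not diagonalizable.

algebraic multiplicity 3, geometric multiplicity 2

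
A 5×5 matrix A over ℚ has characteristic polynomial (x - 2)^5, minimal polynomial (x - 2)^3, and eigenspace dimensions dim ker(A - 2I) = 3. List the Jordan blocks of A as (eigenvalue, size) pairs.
λ = 2: algebraic multiplicity 5 (exponent in χ_A), largest block size 3 (exponent in m_A), 3 blocks (geometric multiplicity). These force block sizes [3, 1, 1].

Jordan blocks: (2, 3), (2, 1), (2, 1)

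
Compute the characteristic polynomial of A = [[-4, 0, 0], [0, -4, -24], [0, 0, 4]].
χ_A(x) = (x - 4)(x + 4)^2

xI - A = [[x + 4, 0, 0], [0, x + 4, 24], [0, 0, x - 4]].

Expanding det(xI - A) along the first row:
det(xI - A) = + (x + 4)·det([[x + 4, 24], [0, x - 4]]) - (0)·det([[0, 24], [0, x - 4]]) + (0)·det([[0, x + 4], [0, 0]]).

Evaluating gives χ_A(x) = x^3 + 4x^2 - 16x - 64 = (x - 4)(x + 4)^2.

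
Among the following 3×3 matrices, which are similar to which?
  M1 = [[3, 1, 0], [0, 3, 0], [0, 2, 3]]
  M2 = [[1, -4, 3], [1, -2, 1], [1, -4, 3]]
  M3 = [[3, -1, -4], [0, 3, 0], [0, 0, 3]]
Characteristic polynomials: χ_{M1} = (x - 3)^3, χ_{M2} = x^2(x - 2), χ_{M3} = (x - 3)^3.

{M1, M3}: invariant factors x - 3, (x - 3)^2.

{M2}: invariant factors x^2(x - 2).

Matrices are similar if and only if their invariant-factor lists agree; the partition into similarity classes is {M1, M3}, {M2}.

2 classes: {M1, M3}, {M2}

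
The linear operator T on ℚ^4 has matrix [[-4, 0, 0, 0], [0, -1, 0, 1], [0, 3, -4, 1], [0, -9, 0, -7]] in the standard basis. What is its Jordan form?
J = [[-4, 1, 0, 0], [0, -4, 0, 0], [0, 0, -4, 0], [0, 0, 0, -4]]

The characteristic polynomial is det(xI - A) = (x + 4)^4, so the eigenvalues are -4 (algebraic multiplicity 4).

For λ = -4: rank(A + 4I) = 1, rank((A + 4I)^2) = 0. The eigenspace has dimension 4 - 1 = 3, so there are 3 Jordan blocks; the rank sequence gives block sizes [2, 1, 1].

Assembling the blocks gives the Jordan form J above.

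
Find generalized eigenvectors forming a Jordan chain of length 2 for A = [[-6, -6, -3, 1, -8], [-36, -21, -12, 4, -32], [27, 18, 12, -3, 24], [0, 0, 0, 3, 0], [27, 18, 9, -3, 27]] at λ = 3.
v_1 = [[-2, -1, 3, 0, 2]]^T, v_2 = [[-1, -4, 3, 0, 3]]^T

We seek v_1 ∈ ker((A - 3I)^2) \ ker(A - 3I), then set v_{i+1} = (A - 3I) v_i.

One such chain is v_1 = [[-2, -1, 3, 0, 2]]^T, v_2 = [[-1, -4, 3, 0, 3]]^T. Check: (A - 3I) v_2 = [[0, 0, 0, 0, 0]]^T = 0.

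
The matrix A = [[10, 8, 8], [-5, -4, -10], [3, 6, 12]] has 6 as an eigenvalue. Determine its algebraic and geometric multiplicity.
algebraic multiplicity 3, geometric multiplicity 2

The characteristic polynomial is (x - 6)^3, so the factor x - 6 appears with exponent 3: the algebraic multiplicity is 3.

rank(A - 6I) = 1, so the eigenspace has dimension 3 - 1 = 2: the geometric multiplicity is 2.

Since 2 < 3, A is not diagonalizable.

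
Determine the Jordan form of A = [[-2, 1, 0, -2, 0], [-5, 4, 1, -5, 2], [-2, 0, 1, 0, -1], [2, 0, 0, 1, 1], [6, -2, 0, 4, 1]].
The characteristic polynomial is det(xI - A) = (x - 1)^5, so the eigenvalues are 1 (algebraic multiplicity 5).

For λ = 1: rank(A - I) = 3, rank((A - I)^2) = 1, rank((A - I)^3) = 0. The eigenspace has dimension 5 - 3 = 2, so there are 2 Jordan blocks; the rank sequence gives block sizes [3, 2].

Assembling the blocks gives the Jordan form J above.

J = [[1, 1, 0, 0, 0], [0, 1, 1, 0, 0], [0, 0, 1, 0, 0], [0, 0, 0, 1, 1], [0, 0, 0, 0, 1]]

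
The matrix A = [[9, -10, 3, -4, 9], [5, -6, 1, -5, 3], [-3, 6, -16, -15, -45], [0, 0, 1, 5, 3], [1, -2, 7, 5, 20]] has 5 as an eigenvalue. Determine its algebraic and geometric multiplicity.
The characteristic polynomial is (x - 5)^2(x - 4)(x + 1)^2, so the factor x - 5 appears with exponent 2: the algebraic multiplicity is 2.

rank(A - 5I) = 4, so the eigenspace has dimension 5 - 4 = 1: the geometric multiplicity is 1.

Since 1 < 2, A is not diagonalizable.

algebraic multiplicity 2, geometric multiplicity 1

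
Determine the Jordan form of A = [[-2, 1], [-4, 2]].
J = [[0, 1], [0, 0]]

The characteristic polynomial is det(xI - A) = x^2, so the eigenvalues are 0 (algebraic multiplicity 2).

For λ = 0: rank(A) = 1, rank(A^2) = 0. The eigenspace has dimension 2 - 1 = 1, so there is 1 Jordan block; the rank sequence gives block sizes [2].

Assembling the blocks gives the Jordan form J above.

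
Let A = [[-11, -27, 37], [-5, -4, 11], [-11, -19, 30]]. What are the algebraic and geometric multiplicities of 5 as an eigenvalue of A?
The characteristic polynomial is (x - 5)^3, so the factor x - 5 appears with exponent 3: the algebraic multiplicity is 3.

rank(A - 5I) = 2, so the eigenspace has dimension 3 - 2 = 1: the geometric multiplicity is 1.

Since 1 < 3, A is not diagonalizable.

algebraic multiplicity 3, geometric multiplicity 1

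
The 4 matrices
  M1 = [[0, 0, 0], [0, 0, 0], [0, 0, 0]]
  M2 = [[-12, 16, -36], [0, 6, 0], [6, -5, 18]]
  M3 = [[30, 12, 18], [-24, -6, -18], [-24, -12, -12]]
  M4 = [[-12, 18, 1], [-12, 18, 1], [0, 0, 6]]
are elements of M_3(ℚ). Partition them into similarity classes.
3 classes: {M1}, {M2, M4}, {M3}

Characteristic polynomials: χ_{M1} = x^3, χ_{M2} = x(x - 6)^2, χ_{M3} = x(x - 6)^2, χ_{M4} = x(x - 6)^2.

{M1}: invariant factors x, x, x.

{M2, M4}: invariant factors x(x - 6)^2.

{M3}: invariant factors x - 6, x(x - 6).

Matrices are similar if and only if their invariant-factor lists agree; the partition into similarity classes is {M1}, {M2, M4}, {M3}.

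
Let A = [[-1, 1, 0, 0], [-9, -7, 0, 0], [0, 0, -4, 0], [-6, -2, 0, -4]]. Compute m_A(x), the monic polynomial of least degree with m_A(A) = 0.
m_A(x) = (x + 4)^2

The characteristic polynomial factors as (x + 4)^4. The minimal polynomial is ∏(x - λ)^{k_λ} where k_λ is the size of the largest Jordan block at λ.

For λ = -4: rank(A + 4I) = 1, and the largest Jordan block has size 2 (the smallest k with rank((A + 4I)^k) = rank((A + 4I)^(k+1))).

So m_A(x) = (x + 4)^2.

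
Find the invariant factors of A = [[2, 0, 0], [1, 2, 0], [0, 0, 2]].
x - 2, (x - 2)^2

The Jordan structure of A has elementary divisors (x - 2)^2, (x - 2). Arranging the block sizes at each eigenvalue in decreasing order and taking row products gives the invariant factors.

Invariant factors (smallest first, each dividing the next): x - 2, (x - 2)^2.

Check: the last factor (x - 2)^2 is the minimal polynomial, and the product (x - 2)^3 is the characteristic polynomial.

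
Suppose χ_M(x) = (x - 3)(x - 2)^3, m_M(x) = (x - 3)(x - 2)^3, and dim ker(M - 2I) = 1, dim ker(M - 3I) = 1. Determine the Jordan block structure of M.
Jordan blocks: (2, 3), (3, 1)

λ = 2: algebraic multiplicity 3 (exponent in χ_M), largest block size 3 (exponent in m_M), 1 block (geometric multiplicity). This forces block sizes [3].
λ = 3: algebraic multiplicity 1 (exponent in χ_M), largest block size 1 (exponent in m_M), 1 block (geometric multiplicity). This forces block sizes [1].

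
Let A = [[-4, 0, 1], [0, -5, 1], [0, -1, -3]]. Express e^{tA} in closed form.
A has Jordan form J = [[-4, 1, 0], [0, -4, 1], [0, 0, -4]] with A = PJP^{-1}, so e^{tA} = P e^{tJ} P^{-1}.

For a Jordan block J_k(λ), e^{tJ_k(λ)} = e^{λt} · (I + tN + t^2 N^2/2! + ... + t^{k-1} N^{k-1}/(k-1)!) where N is the nilpotent superdiagonal part.

Assembling the blocks and conjugating back gives the entries of e^{tA} as shown above.

e^{tA} = [[e^{-4*t}, -t^2*e^{-4*t}/2, t*(t + 2)*e^{-4*t}/2], [0, (1 - t)*e^{-4*t}, t*e^{-4*t}], [0, -t*e^{-4*t}, (t + 1)*e^{-4*t}]]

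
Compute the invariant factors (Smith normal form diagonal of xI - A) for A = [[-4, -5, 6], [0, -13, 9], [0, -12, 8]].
(x + 1)(x + 4)^2

The Jordan structure of A has elementary divisors (x + 4)^2, (x + 1). Arranging the block sizes at each eigenvalue in decreasing order and taking row products gives the invariant factors.

Invariant factors (smallest first, each dividing the next): (x + 1)(x + 4)^2.

Check: the last factor (x + 1)(x + 4)^2 is the minimal polynomial, and the product (x + 1)(x + 4)^2 is the characteristic polynomial.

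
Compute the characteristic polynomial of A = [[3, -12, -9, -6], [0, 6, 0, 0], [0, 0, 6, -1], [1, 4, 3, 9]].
χ_A(x) = (x - 6)^4

xI - A = [[x - 3, 12, 9, 6], [0, x - 6, 0, 0], [0, 0, x - 6, 1], [-1, -4, -3, x - 9]].

Expanding det(xI - A) along the first row:
det(xI - A) = + (x - 3)·det([[x - 6, 0, 0], [0, x - 6, 1], [-4, -3, x - 9]]) - (12)·det([[0, 0, 0], [0, x - 6, 1], [-1, -3, x - 9]]) + (9)·det([[0, x - 6, 0], [0, 0, 1], [-1, -4, x - 9]]) - (6)·det([[0, x - 6, 0], [0, 0, x - 6], [-1, -4, -3]]).

Evaluating gives χ_A(x) = x^4 - 24x^3 + 216x^2 - 864x + 1296 = (x - 6)^4.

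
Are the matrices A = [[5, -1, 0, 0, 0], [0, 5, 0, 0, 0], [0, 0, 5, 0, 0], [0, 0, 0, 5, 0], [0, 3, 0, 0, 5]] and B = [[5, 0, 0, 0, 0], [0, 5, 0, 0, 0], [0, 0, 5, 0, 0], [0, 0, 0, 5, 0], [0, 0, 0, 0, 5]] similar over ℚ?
No.

Both have characteristic polynomial (x - 5)^5, but the minimal polynomial of A is (x - 5)^2 while the minimal polynomial of B is x - 5. The minimal polynomial is a similarity invariant, so A and B are not similar.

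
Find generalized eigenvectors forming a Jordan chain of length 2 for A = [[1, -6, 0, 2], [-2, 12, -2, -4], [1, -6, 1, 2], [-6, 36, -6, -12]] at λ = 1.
v_1 = [[1, 0, 0, 0]]^T, v_2 = [[0, -2, 1, -6]]^T

We seek v_1 ∈ ker((A - I)^2) \ ker(A - I), then set v_{i+1} = (A - I) v_i.

One such chain is v_1 = [[1, 0, 0, 0]]^T, v_2 = [[0, -2, 1, -6]]^T. Check: (A - I) v_2 = [[0, 0, 0, 0]]^T = 0.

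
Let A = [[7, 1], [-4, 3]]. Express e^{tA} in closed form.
e^{tA} = [[(2*t + 1)*e^{5*t}, t*e^{5*t}], [-4*t*e^{5*t}, (1 - 2*t)*e^{5*t}]]

A has Jordan form J = [[5, 1], [0, 5]] with A = PJP^{-1}, so e^{tA} = P e^{tJ} P^{-1}.

For a Jordan block J_k(λ), e^{tJ_k(λ)} = e^{λt} · (I + tN + t^2 N^2/2! + ... + t^{k-1} N^{k-1}/(k-1)!) where N is the nilpotent superdiagonal part.

Assembling the blocks and conjugating back gives the entries of e^{tA} as shown above.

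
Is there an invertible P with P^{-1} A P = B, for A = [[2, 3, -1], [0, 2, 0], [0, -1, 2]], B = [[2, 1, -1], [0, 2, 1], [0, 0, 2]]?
Yes.

Two matrices over a field are similar if and only if they have the same invariant factors.

Both A and B have characteristic polynomial (x - 2)^3 and minimal polynomial (x - 2)^3. Computing further, both have invariant factors (x - 2)^3. Hence A and B are similar.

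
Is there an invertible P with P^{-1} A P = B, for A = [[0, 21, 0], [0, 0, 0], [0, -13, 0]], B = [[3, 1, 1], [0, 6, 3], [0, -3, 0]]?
trace(A) = 0 but trace(B) = 9. The trace is a similarity invariant, so A and B are not similar.

No.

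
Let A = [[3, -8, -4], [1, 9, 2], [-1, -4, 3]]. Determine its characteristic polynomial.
xI - A = [[x - 3, 8, 4], [-1, x - 9, -2], [1, 4, x - 3]].

Expanding det(xI - A) along the first row:
det(xI - A) = + (x - 3)·det([[x - 9, -2], [4, x - 3]]) - (8)·det([[-1, -2], [1, x - 3]]) + (4)·det([[-1, x - 9], [1, 4]]).

Evaluating gives χ_A(x) = x^3 - 15x^2 + 75x - 125 = (x - 5)^3.

χ_A(x) = (x - 5)^3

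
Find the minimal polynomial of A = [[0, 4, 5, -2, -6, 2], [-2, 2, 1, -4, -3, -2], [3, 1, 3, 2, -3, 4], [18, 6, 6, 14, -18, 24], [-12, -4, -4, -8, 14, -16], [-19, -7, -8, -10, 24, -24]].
m_A(x) = (x - 2)^3(x + 1)

The characteristic polynomial factors as (x - 2)^5(x + 1). The minimal polynomial is ∏(x - λ)^{k_λ} where k_λ is the size of the largest Jordan block at λ.

For λ = -1: rank(A + I) = 5, and the largest Jordan block has size 1 (the smallest k with rank((A + I)^k) = rank((A + I)^(k+1))).
For λ = 2: rank(A - 2I) = 3, and the largest Jordan block has size 3 (the smallest k with rank((A - 2I)^k) = rank((A - 2I)^(k+1))).

So m_A(x) = (x - 2)^3(x + 1).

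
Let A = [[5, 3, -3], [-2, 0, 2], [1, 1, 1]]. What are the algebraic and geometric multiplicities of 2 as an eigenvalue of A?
The characteristic polynomial is (x - 2)^3, so the factor x - 2 appears with exponent 3: the algebraic multiplicity is 3.

rank(A - 2I) = 1, so the eigenspace has dimension 3 - 1 = 2: the geometric multiplicity is 2.

Since 2 < 3, A is not diagonalizable.

algebraic multiplicity 3, geometric multiplicity 2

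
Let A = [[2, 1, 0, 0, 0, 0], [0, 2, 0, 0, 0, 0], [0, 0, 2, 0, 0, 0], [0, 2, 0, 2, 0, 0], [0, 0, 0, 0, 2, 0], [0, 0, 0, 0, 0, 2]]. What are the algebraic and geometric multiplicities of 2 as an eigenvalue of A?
The characteristic polynomial is (x - 2)^6, so the factor x - 2 appears with exponent 6: the algebraic multiplicity is 6.

rank(A - 2I) = 1, so the eigenspace has dimension 6 - 1 = 5: the geometric multiplicity is 5.

Since 5 < 6, A is not diagonalizable.

algebraic multiplicity 6, geometric multiplicity 5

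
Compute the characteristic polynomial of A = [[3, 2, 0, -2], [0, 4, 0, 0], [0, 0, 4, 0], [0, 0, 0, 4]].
xI - A = [[x - 3, -2, 0, 2], [0, x - 4, 0, 0], [0, 0, x - 4, 0], [0, 0, 0, x - 4]].

Expanding det(xI - A) along the first row:
det(xI - A) = + (x - 3)·det([[x - 4, 0, 0], [0, x - 4, 0], [0, 0, x - 4]]) - (-2)·det([[0, 0, 0], [0, x - 4, 0], [0, 0, x - 4]]) + (0)·det([[0, x - 4, 0], [0, 0, 0], [0, 0, x - 4]]) - (2)·det([[0, x - 4, 0], [0, 0, x - 4], [0, 0, 0]]).

Evaluating gives χ_A(x) = x^4 - 15x^3 + 84x^2 - 208x + 192 = (x - 4)^3(x - 3).

χ_A(x) = (x - 4)^3(x - 3)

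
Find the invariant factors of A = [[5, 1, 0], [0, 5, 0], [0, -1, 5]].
The Jordan structure of A has elementary divisors (x - 5)^2, (x - 5). Arranging the block sizes at each eigenvalue in decreasing order and taking row products gives the invariant factors.

Invariant factors (smallest first, each dividing the next): x - 5, (x - 5)^2.

Check: the last factor (x - 5)^2 is the minimal polynomial, and the product (x - 5)^3 is the characteristic polynomial.

x - 5, (x - 5)^2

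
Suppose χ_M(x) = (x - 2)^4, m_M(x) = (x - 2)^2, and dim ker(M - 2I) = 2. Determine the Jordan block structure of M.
λ = 2: algebraic multiplicity 4 (exponent in χ_M), largest block size 2 (exponent in m_M), 2 blocks (geometric multiplicity). These force block sizes [2, 2].

Jordan blocks: (2, 2), (2, 2)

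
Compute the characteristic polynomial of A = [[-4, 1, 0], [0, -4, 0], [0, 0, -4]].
χ_A(x) = (x + 4)^3

xI - A = [[x + 4, -1, 0], [0, x + 4, 0], [0, 0, x + 4]].

Expanding det(xI - A) along the first row:
det(xI - A) = + (x + 4)·det([[x + 4, 0], [0, x + 4]]) - (-1)·det([[0, 0], [0, x + 4]]) + (0)·det([[0, x + 4], [0, 0]]).

Evaluating gives χ_A(x) = x^3 + 12x^2 + 48x + 64 = (x + 4)^3.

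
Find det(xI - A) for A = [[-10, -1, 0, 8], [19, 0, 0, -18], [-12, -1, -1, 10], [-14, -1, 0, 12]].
χ_A(x) = (x - 4)(x + 1)^3

xI - A = [[x + 10, 1, 0, -8], [-19, x, 0, 18], [12, 1, x + 1, -10], [14, 1, 0, x - 12]].

Expanding det(xI - A) along the first row:
det(xI - A) = + (x + 10)·det([[x, 0, 18], [1, x + 1, -10], [1, 0, x - 12]]) - (1)·det([[-19, 0, 18], [12, x + 1, -10], [14, 0, x - 12]]) + (0)·det([[-19, x, 18], [12, 1, -10], [14, 1, x - 12]]) - (-8)·det([[-19, x, 0], [12, 1, x + 1], [14, 1, 0]]).

Evaluating gives χ_A(x) = x^4 - x^3 - 9x^2 - 11x - 4 = (x - 4)(x + 1)^3.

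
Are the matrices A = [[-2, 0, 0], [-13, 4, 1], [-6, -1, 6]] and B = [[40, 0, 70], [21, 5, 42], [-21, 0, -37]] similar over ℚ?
Both have characteristic polynomial (x - 5)^2(x + 2), but the minimal polynomial of A is (x - 5)^2(x + 2) while the minimal polynomial of B is (x - 5)(x + 2). The minimal polynomial is a similarity invariant, so A and B are not similar.

No.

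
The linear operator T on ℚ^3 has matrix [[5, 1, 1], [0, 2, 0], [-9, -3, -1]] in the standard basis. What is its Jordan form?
J = [[2, 1, 0], [0, 2, 0], [0, 0, 2]]

The characteristic polynomial is det(xI - A) = (x - 2)^3, so the eigenvalues are 2 (algebraic multiplicity 3).

For λ = 2: rank(A - 2I) = 1, rank((A - 2I)^2) = 0. The eigenspace has dimension 3 - 1 = 2, so there are 2 Jordan blocks; the rank sequence gives block sizes [2, 1].

Assembling the blocks gives the Jordan form J above.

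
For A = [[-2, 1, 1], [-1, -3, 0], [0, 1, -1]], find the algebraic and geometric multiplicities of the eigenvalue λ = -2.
The characteristic polynomial is (x + 2)^3, so the factor x + 2 appears with exponent 3: the algebraic multiplicity is 3.

rank(A + 2I) = 2, so the eigenspace has dimension 3 - 2 = 1: the geometric multiplicity is 1.

Since 1 < 3, A is not diagonalizable.

algebraic multiplicity 3, geometric multiplicity 1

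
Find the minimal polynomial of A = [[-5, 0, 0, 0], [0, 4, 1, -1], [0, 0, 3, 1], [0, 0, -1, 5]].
The characteristic polynomial factors as (x - 4)^3(x + 5). The minimal polynomial is ∏(x - λ)^{k_λ} where k_λ is the size of the largest Jordan block at λ.

For λ = -5: rank(A + 5I) = 3, and the largest Jordan block has size 1 (the smallest k with rank((A + 5I)^k) = rank((A + 5I)^(k+1))).
For λ = 4: rank(A - 4I) = 2, and the largest Jordan block has size 2 (the smallest k with rank((A - 4I)^k) = rank((A - 4I)^(k+1))).

So m_A(x) = (x - 4)^2(x + 5).

m_A(x) = (x - 4)^2(x + 5)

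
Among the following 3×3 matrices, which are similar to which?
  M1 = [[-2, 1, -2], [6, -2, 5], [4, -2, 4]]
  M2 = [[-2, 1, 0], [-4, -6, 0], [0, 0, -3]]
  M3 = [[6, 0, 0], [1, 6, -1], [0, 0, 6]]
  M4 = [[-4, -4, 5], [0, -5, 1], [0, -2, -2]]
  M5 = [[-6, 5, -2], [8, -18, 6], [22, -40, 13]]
Characteristic polynomials: χ_{M1} = x^3, χ_{M2} = (x + 3)(x + 4)^2, χ_{M3} = (x - 6)^3, χ_{M4} = (x + 3)(x + 4)^2, χ_{M5} = (x + 3)(x + 4)^2.

{M1}: invariant factors x^3.

{M2, M4, M5}: invariant factors (x + 3)(x + 4)^2.

{M3}: invariant factors x - 6, (x - 6)^2.

Matrices are similar if and only if their invariant-factor lists agree; the partition into similarity classes is {M1}, {M2, M4, M5}, {M3}.

3 classes: {M1}, {M2, M4, M5}, {M3}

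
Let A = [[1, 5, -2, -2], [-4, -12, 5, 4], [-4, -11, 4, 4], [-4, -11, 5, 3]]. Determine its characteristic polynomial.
xI - A = [[x - 1, -5, 2, 2], [4, x + 12, -5, -4], [4, 11, x - 4, -4], [4, 11, -5, x - 3]].

Expanding det(xI - A) along the first row:
det(xI - A) = + (x - 1)·det([[x + 12, -5, -4], [11, x - 4, -4], [11, -5, x - 3]]) - (-5)·det([[4, -5, -4], [4, x - 4, -4], [4, -5, x - 3]]) + (2)·det([[4, x + 12, -4], [4, 11, -4], [4, 11, x - 3]]) - (2)·det([[4, x + 12, -5], [4, 11, x - 4], [4, 11, -5]]).

Evaluating gives χ_A(x) = x^4 + 4x^3 + 6x^2 + 4x + 1 = (x + 1)^4.

χ_A(x) = (x + 1)^4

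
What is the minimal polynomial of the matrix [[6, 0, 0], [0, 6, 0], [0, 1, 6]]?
m_A(x) = (x - 6)^2

The characteristic polynomial factors as (x - 6)^3. The minimal polynomial is ∏(x - λ)^{k_λ} where k_λ is the size of the largest Jordan block at λ.

For λ = 6: rank(A - 6I) = 1, and the largest Jordan block has size 2 (the smallest k with rank((A - 6I)^k) = rank((A - 6I)^(k+1))).

So m_A(x) = (x - 6)^2.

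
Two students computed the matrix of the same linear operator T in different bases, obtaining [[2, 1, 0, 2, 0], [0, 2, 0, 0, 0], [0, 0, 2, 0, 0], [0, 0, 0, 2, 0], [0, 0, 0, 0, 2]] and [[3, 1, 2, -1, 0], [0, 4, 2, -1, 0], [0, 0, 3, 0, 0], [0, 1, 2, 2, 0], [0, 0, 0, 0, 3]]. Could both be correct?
No.

trace(A) = 10 but trace(B) = 15. The trace is a similarity invariant, so A and B are not similar.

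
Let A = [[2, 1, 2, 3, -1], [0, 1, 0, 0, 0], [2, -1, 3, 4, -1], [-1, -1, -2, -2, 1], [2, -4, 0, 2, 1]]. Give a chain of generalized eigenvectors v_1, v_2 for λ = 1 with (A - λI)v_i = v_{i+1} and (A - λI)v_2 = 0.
We seek v_1 ∈ ker((A - I)^2) \ ker(A - I), then set v_{i+1} = (A - I) v_i.

One such chain is v_1 = [[0, 1, -3, 2, 0]]^T, v_2 = [[1, 0, 1, -1, 0]]^T. Check: (A - I) v_2 = [[0, 0, 0, 0, 0]]^T = 0.

v_1 = [[0, 1, -3, 2, 0]]^T, v_2 = [[1, 0, 1, -1, 0]]^T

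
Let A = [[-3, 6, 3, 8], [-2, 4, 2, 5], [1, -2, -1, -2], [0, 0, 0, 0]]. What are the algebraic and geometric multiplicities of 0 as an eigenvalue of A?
The characteristic polynomial is x^4, so the factor x appears with exponent 4: the algebraic multiplicity is 4.

rank(A) = 2, so the eigenspace has dimension 4 - 2 = 2: the geometric multiplicity is 2.

Since 2 < 4, A is not diagonalizable.

algebraic multiplicity 4, geometric multiplicity 2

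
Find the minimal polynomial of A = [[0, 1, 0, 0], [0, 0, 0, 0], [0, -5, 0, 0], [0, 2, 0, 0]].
m_A(x) = x^2

The characteristic polynomial factors as x^4. The minimal polynomial is ∏(x - λ)^{k_λ} where k_λ is the size of the largest Jordan block at λ.

For λ = 0: rank(A) = 1, and the largest Jordan block has size 2 (the smallest k with rank(A^k) = rank(A^(k+1))).

So m_A(x) = x^2.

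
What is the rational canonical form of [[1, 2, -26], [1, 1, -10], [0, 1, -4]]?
R = [[0, 0, -12], [1, 0, -1], [0, 1, -2]]

The invariant factors of A (the non-unit diagonal entries of the Smith normal form of xI - A over ℚ[x]) are (x + 3)(x^2 - x + 4), each dividing the next. The characteristic polynomial is their product, (x + 3)(x^2 - x + 4).

The rational canonical form is the block-diagonal matrix of companion matrices C(f_i):
R = [[0, 0, -12], [1, 0, -1], [0, 1, -2]].

Note the characteristic polynomial does not split into linear factors over ℚ, so A has no Jordan form over ℚ; the rational canonical form exists over any field.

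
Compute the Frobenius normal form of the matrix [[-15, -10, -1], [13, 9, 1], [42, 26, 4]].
The invariant factors of A (the non-unit diagonal entries of the Smith normal form of xI - A over ℚ[x]) are (x - 2)(x - 1)(x + 5), each dividing the next. The characteristic polynomial is their product, (x - 2)(x - 1)(x + 5).

The rational canonical form is the block-diagonal matrix of companion matrices C(f_i):
R = [[0, 0, -10], [1, 0, 13], [0, 1, -2]].

R = [[0, 0, -10], [1, 0, 13], [0, 1, -2]]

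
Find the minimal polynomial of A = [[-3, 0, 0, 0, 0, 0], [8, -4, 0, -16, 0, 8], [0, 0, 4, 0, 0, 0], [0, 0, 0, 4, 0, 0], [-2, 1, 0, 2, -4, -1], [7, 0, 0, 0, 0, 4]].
The characteristic polynomial factors as (x - 4)^3(x + 3)(x + 4)^2. The minimal polynomial is ∏(x - λ)^{k_λ} where k_λ is the size of the largest Jordan block at λ.

For λ = -4: rank(A + 4I) = 5, and the largest Jordan block has size 2 (the smallest k with rank((A + 4I)^k) = rank((A + 4I)^(k+1))).
For λ = -3: rank(A + 3I) = 5, and the largest Jordan block has size 1 (the smallest k with rank((A + 3I)^k) = rank((A + 3I)^(k+1))).
For λ = 4: rank(A - 4I) = 3, and the largest Jordan block has size 1 (the smallest k with rank((A - 4I)^k) = rank((A - 4I)^(k+1))).

So m_A(x) = (x - 4)(x + 3)(x + 4)^2.

m_A(x) = (x - 4)(x + 3)(x + 4)^2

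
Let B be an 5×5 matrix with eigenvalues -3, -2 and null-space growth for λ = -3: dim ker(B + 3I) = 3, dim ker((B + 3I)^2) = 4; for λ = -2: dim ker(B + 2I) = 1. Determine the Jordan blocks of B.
Jordan blocks: (-3, 2), (-3, 1), (-3, 1), (-2, 1)

λ = -3: successive nullity increments [3, 1] count blocks of size ≥ k; block sizes are [2, 1, 1].
λ = -2: successive nullity increments [1] count blocks of size ≥ k; block sizes are [1].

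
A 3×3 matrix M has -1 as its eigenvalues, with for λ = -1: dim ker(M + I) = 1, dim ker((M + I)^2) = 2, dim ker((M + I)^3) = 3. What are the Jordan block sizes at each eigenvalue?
λ = -1: successive nullity increments [1, 1, 1] count blocks of size ≥ k; block sizes are [3].

Jordan blocks: (-1, 3)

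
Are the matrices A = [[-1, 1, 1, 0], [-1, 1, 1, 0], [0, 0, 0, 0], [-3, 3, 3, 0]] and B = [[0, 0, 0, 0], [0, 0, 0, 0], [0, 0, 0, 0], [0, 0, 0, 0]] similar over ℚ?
Both have characteristic polynomial x^4, but the minimal polynomial of A is x^2 while the minimal polynomial of B is x. The minimal polynomial is a similarity invariant, so A and B are not similar.

No.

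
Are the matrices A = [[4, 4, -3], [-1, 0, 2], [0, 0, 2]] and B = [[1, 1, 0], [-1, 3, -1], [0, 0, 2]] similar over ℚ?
Yes.

Two matrices over a field are similar if and only if they have the same invariant factors.

Both A and B have characteristic polynomial (x - 2)^3 and minimal polynomial (x - 2)^3. Computing further, both have invariant factors (x - 2)^3. Hence A and B are similar.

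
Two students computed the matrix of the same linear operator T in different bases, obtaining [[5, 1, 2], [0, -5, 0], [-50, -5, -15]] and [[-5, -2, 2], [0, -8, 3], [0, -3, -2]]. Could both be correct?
Two matrices over a field are similar if and only if they have the same invariant factors.

Both A and B have characteristic polynomial (x + 5)^3 and minimal polynomial (x + 5)^2. Computing further, both have invariant factors x + 5, (x + 5)^2. Hence A and B are similar.

Yes.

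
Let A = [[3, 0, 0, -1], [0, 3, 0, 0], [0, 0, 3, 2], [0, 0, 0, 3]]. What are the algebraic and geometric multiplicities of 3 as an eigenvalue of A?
The characteristic polynomial is (x - 3)^4, so the factor x - 3 appears with exponent 4: the algebraic multiplicity is 4.

rank(A - 3I) = 1, so the eigenspace has dimension 4 - 1 = 3: the geometric multiplicity is 3.

Since 3 < 4, A is not diagonalizable.

algebraic multiplicity 4, geometric multiplicity 3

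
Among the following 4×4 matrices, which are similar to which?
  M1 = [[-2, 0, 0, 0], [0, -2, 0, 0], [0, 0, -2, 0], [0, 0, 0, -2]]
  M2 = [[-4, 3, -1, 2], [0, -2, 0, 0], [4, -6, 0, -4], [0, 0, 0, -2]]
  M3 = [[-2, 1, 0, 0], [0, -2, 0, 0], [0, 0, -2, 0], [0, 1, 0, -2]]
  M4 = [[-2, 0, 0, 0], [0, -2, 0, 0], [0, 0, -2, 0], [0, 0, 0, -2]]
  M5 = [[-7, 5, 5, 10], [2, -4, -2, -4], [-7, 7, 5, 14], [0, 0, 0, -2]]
Characteristic polynomials: χ_{M1} = (x + 2)^4, χ_{M2} = (x + 2)^4, χ_{M3} = (x + 2)^4, χ_{M4} = (x + 2)^4, χ_{M5} = (x + 2)^4.

{M1, M4}: invariant factors x + 2, x + 2, x + 2, x + 2.

{M2, M3, M5}: invariant factors x + 2, x + 2, (x + 2)^2.

Matrices are similar if and only if their invariant-factor lists agree; the partition into similarity classes is {M1, M4}, {M2, M3, M5}.

2 classes: {M1, M4}, {M2, M3, M5}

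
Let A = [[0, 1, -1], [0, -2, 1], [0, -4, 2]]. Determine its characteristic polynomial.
xI - A = [[x, -1, 1], [0, x + 2, -1], [0, 4, x - 2]].

Expanding det(xI - A) along the first row:
det(xI - A) = + (x)·det([[x + 2, -1], [4, x - 2]]) - (-1)·det([[0, -1], [0, x - 2]]) + (1)·det([[0, x + 2], [0, 4]]).

Evaluating gives χ_A(x) = x^3.

χ_A(x) = x^3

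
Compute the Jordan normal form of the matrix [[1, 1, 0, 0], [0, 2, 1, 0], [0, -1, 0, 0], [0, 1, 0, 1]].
J = [[1, 1, 0, 0], [0, 1, 1, 0], [0, 0, 1, 0], [0, 0, 0, 1]]

The characteristic polynomial is det(xI - A) = (x - 1)^4, so the eigenvalues are 1 (algebraic multiplicity 4).

For λ = 1: rank(A - I) = 2, rank((A - I)^2) = 1, rank((A - I)^3) = 0. The eigenspace has dimension 4 - 2 = 2, so there are 2 Jordan blocks; the rank sequence gives block sizes [3, 1].

Assembling the blocks gives the Jordan form J above.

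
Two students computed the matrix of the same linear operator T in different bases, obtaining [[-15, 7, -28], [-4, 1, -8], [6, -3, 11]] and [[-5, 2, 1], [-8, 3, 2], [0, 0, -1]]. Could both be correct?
Yes.

Two matrices over a field are similar if and only if they have the same invariant factors.

Both A and B have characteristic polynomial (x + 1)^3 and minimal polynomial (x + 1)^2. Computing further, both have invariant factors x + 1, (x + 1)^2. Hence A and B are similar.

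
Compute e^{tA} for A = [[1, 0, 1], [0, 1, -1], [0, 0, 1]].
A has Jordan form J = [[1, 1, 0], [0, 1, 0], [0, 0, 1]] with A = PJP^{-1}, so e^{tA} = P e^{tJ} P^{-1}.

For a Jordan block J_k(λ), e^{tJ_k(λ)} = e^{λt} · (I + tN + t^2 N^2/2! + ... + t^{k-1} N^{k-1}/(k-1)!) where N is the nilpotent superdiagonal part.

Assembling the blocks and conjugating back gives the entries of e^{tA} as shown above.

e^{tA} = [[e^{t}, 0, t*e^{t}], [0, e^{t}, -t*e^{t}], [0, 0, e^{t}]]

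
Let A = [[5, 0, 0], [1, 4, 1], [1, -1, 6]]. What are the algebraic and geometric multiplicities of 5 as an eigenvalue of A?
The characteristic polynomial is (x - 5)^3, so the factor x - 5 appears with exponent 3: the algebraic multiplicity is 3.

rank(A - 5I) = 1, so the eigenspace has dimension 3 - 1 = 2: the geometric multiplicity is 2.

Since 2 < 3, A is not diagonalizable.

algebraic multiplicity 3, geometric multiplicity 2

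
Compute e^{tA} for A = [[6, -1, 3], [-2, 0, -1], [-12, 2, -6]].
e^{tA} = [[t^2 + 6*t + 1, -t, t*(t + 6)/2], [-2*t, 1, -t], [2*t*(-t - 6), 2*t, -t^2 - 6*t + 1]]

A has Jordan form J = [[0, 1, 0], [0, 0, 1], [0, 0, 0]] with A = PJP^{-1}, so e^{tA} = P e^{tJ} P^{-1}.

For a Jordan block J_k(λ), e^{tJ_k(λ)} = e^{λt} · (I + tN + t^2 N^2/2! + ... + t^{k-1} N^{k-1}/(k-1)!) where N is the nilpotent superdiagonal part.

Assembling the blocks and conjugating back gives the entries of e^{tA} as shown above.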